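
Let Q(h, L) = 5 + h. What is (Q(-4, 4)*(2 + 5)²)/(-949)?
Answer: -49/949 ≈ -0.051633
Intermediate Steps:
(Q(-4, 4)*(2 + 5)²)/(-949) = ((5 - 4)*(2 + 5)²)/(-949) = (1*7²)*(-1/949) = (1*49)*(-1/949) = 49*(-1/949) = -49/949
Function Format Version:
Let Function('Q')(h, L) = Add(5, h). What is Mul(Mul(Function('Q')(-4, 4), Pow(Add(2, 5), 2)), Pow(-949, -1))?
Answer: Rational(-49, 949) ≈ -0.051633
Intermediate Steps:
Mul(Mul(Function('Q')(-4, 4), Pow(Add(2, 5), 2)), Pow(-949, -1)) = Mul(Mul(Add(5, -4), Pow(Add(2, 5), 2)), Pow(-949, -1)) = Mul(Mul(1, Pow(7, 2)), Rational(-1, 949)) = Mul(Mul(1, 49), Rational(-1, 949)) = Mul(49, Rational(-1, 949)) = Rational(-49, 949)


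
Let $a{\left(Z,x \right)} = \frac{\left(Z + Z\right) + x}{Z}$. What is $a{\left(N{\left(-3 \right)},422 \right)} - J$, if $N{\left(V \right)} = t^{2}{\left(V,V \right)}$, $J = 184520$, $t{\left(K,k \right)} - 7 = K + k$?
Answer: $-184096$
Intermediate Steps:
$t{\left(K,k \right)} = 7 + K + k$ ($t{\left(K,k \right)} = 7 + \left(K + k\right) = 7 + K + k$)
$N{\left(V \right)} = \left(7 + 2 V\right)^{2}$ ($N{\left(V \right)} = \left(7 + V + V\right)^{2} = \left(7 + 2 V\right)^{2}$)
$a{\left(Z,x \right)} = \frac{x + 2 Z}{Z}$ ($a{\left(Z,x \right)} = \frac{2 Z + x}{Z} = \frac{x + 2 Z}{Z}$)
$a{\left(N{\left(-3 \right)},422 \right)} - J = \left(2 + \frac{422}{\left(7 + 2 \left(-3\right)\right)^{2}}\right) - 184520 = \left(2 + \frac{422}{\left(7 - 6\right)^{2}}\right) - 184520 = \left(2 + \frac{422}{1^{2}}\right) - 184520 = \left(2 + \frac{422}{1}\right) - 184520 = \left(2 + 422 \cdot 1\right) - 184520 = \left(2 + 422\right) - 184520 = 424 - 184520 = -184096$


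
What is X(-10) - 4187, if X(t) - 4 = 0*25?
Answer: -4183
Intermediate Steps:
X(t) = 4 (X(t) = 4 + 0*25 = 4 + 0 = 4)
X(-10) - 4187 = 4 - 4187 = -4183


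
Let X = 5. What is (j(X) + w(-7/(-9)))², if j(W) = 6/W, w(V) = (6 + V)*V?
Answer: 6869641/164025 ≈ 41.882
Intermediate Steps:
w(V) = V*(6 + V)
(j(X) + w(-7/(-9)))² = (6/5 + (-7/(-9))*(6 - 7/(-9)))² = (6*(⅕) + (-7*(-⅑))*(6 - 7*(-⅑)))² = (6/5 + 7*(6 + 7/9)/9)² = (6/5 + (7/9)*(61/9))² = (6/5 + 427/81)² = (2621/405)² = 6869641/164025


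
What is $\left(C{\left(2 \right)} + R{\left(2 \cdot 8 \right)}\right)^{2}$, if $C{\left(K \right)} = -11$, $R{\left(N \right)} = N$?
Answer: $25$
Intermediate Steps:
$\left(C{\left(2 \right)} + R{\left(2 \cdot 8 \right)}\right)^{2} = \left(-11 + 2 \cdot 8\right)^{2} = \left(-11 + 16\right)^{2} = 5^{2} = 25$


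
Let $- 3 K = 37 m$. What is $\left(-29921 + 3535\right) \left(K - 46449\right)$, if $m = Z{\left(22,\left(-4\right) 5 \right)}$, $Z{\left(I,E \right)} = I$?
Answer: $\frac{3698288146}{3} \approx 1.2328 \cdot 10^{9}$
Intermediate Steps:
$m = 22$
$K = - \frac{814}{3}$ ($K = - \frac{37 \cdot 22}{3} = \left(- \frac{1}{3}\right) 814 = - \frac{814}{3} \approx -271.33$)
$\left(-29921 + 3535\right) \left(K - 46449\right) = \left(-29921 + 3535\right) \left(- \frac{814}{3} - 46449\right) = \left(-26386\right) \left(- \frac{140161}{3}\right) = \frac{3698288146}{3}$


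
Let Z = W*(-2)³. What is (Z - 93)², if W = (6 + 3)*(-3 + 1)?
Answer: 2601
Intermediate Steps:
W = -18 (W = 9*(-2) = -18)
Z = 144 (Z = -18*(-2)³ = -18*(-8) = 144)
(Z - 93)² = (144 - 93)² = 51² = 2601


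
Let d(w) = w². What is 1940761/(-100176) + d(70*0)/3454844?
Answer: -1940761/100176 ≈ -19.374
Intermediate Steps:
1940761/(-100176) + d(70*0)/3454844 = 1940761/(-100176) + (70*0)²/3454844 = 1940761*(-1/100176) + 0²*(1/3454844) = -1940761/100176 + 0*(1/3454844) = -1940761/100176 + 0 = -1940761/100176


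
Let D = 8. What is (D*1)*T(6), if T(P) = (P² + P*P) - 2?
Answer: 560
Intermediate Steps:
T(P) = -2 + 2*P² (T(P) = (P² + P²) - 2 = 2*P² - 2 = -2 + 2*P²)
(D*1)*T(6) = (8*1)*(-2 + 2*6²) = 8*(-2 + 2*36) = 8*(-2 + 72) = 8*70 = 560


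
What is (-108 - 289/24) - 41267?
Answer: -993289/24 ≈ -41387.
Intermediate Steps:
(-108 - 289/24) - 41267 = -2881/24 - 41267 = -993289/24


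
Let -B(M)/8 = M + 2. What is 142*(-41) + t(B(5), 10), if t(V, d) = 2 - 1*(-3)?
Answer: -5817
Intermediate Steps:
B(M) = -16 - 8*M (B(M) = -8*(M + 2) = -8*(2 + M) = -16 - 8*M)
t(V, d) = 5 (t(V, d) = 2 + 3 = 5)
142*(-41) + t(B(5), 10) = 142*(-41) + 5 = -5822 + 5 = -5817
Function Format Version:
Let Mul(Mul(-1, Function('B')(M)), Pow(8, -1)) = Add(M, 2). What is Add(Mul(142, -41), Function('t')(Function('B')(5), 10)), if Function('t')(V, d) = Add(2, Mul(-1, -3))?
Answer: -5817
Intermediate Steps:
Function('B')(M) = Add(-16, Mul(-8, M)) (Function('B')(M) = Mul(-8, Add(M, 2)) = Mul(-8, Add(2, M)) = Add(-16, Mul(-8, M)))
Function('t')(V, d) = 5 (Function('t')(V, d) = Add(2, 3) = 5)
Add(Mul(142, -41), Function('t')(Function('B')(5), 10)) = Add(Mul(142, -41), 5) = Add(-5822, 5) = -5817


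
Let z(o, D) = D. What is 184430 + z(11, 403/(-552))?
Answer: 101804957/552 ≈ 1.8443e+5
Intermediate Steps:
184430 + z(11, 403/(-552)) = 184430 + 403/(-552) = 184430 + 403*(-1/552) = 184430 - 403/552 = 101804957/552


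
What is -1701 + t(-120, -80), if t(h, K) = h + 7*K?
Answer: -2381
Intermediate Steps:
-1701 + t(-120, -80) = -1701 + (-120 + 7*(-80)) = -1701 + (-120 - 560) = -1701 - 680 = -2381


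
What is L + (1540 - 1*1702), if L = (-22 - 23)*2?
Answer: -252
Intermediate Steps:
L = -90 (L = -45*2 = -90)
L + (1540 - 1*1702) = -90 + (1540 - 1*1702) = -90 + (1540 - 1702) = -90 - 162 = -252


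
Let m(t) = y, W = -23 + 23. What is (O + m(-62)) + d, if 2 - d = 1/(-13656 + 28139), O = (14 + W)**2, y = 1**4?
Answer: 2882116/14483 ≈ 199.00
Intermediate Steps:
W = 0
y = 1
O = 196 (O = (14 + 0)**2 = 14**2 = 196)
m(t) = 1
d = 28965/14483 (d = 2 - 1/(-13656 + 28139) = 2 - 1/14483 = 28965/14483 ≈ 1.9999)
(O + m(-62)) + d = (196 + 1) + 28965/14483 = 197 + 28965/14483 = 2882116/14483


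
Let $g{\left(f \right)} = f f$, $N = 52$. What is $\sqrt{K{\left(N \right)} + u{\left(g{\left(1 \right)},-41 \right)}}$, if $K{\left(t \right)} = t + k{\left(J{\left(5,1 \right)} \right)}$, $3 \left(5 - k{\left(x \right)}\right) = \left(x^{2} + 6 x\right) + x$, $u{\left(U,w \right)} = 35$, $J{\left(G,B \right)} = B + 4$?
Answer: $6 \sqrt{2} \approx 8.4853$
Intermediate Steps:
$g{\left(f \right)} = f^{2}$
$J{\left(G,B \right)} = 4 + B$
$k{\left(x \right)} = 5 - \frac{7 x}{3} - \frac{x^{2}}{3}$ ($k{\left(x \right)} = 5 - \frac{\left(x^{2} + 6 x\right) + x}{3} = 5 - \frac{x^{2} + 7 x}{3} = 5 - \left(\frac{x^{2}}{3} + \frac{7 x}{3}\right) = 5 - \frac{7 x}{3} - \frac{x^{2}}{3}$)
$K{\left(t \right)} = -15 + t$ ($K{\left(t \right)} = t - \left(-5 + \frac{\left(4 + 1\right)^{2}}{3} + \frac{7 \left(4 + 1\right)}{3}\right) = t - \left(\frac{20}{3} + \frac{25}{3}\right) = t - 15 = -15 + t$)
$\sqrt{K{\left(N \right)} + u{\left(g{\left(1 \right)},-41 \right)}} = \sqrt{\left(-15 + 52\right) + 35} = \sqrt{37 + 35} = \sqrt{72} = 6 \sqrt{2}$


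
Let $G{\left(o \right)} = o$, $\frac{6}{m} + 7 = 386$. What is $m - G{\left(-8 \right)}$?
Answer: $\frac{3038}{379} \approx 8.0158$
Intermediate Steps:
$m = \frac{6}{379}$ ($m = \frac{6}{-7 + 386} = \frac{6}{379} \approx 0.015831$)
$m - G{\left(-8 \right)} = \frac{6}{379} - -8 = \frac{6}{379} + 8 = \frac{3038}{379}$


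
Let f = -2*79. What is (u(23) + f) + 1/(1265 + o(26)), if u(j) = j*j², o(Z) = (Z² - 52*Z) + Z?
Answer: 7385536/615 ≈ 12009.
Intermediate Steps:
o(Z) = Z² - 51*Z
u(j) = j³
f = -158
(u(23) + f) + 1/(1265 + o(26)) = (23³ - 158) + 1/(1265 + 26*(-51 + 26)) = (12167 - 158) + 1/(1265 + 26*(-25)) = 12009 + 1/(1265 - 650) = 12009 + 1/615 = 7385536/615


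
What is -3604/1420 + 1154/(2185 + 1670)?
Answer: -612737/273705 ≈ -2.2387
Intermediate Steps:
-3604/1420 + 1154/(2185 + 1670) = -3604*1/1420 + 1154/3855 = -901/355 + 1154*(1/3855) = -901/355 + 1154/3855 = -612737/273705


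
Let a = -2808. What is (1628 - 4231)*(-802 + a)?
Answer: 9396830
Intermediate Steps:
(1628 - 4231)*(-802 + a) = (1628 - 4231)*(-802 - 2808) = -2603*(-3610) = 9396830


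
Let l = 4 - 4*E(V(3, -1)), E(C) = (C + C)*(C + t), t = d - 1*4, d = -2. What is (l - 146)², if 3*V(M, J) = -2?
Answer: 2553604/81 ≈ 31526.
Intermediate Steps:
t = -6 (t = -2 - 1*4 = -2 - 4 = -6)
V(M, J) = -⅔ (V(M, J) = (⅓)*(-2) = -⅔)
E(C) = 2*C*(-6 + C) (E(C) = (C + C)*(C - 6) = (2*C)*(-6 + C) = 2*C*(-6 + C))
l = -284/9 (l = 4 - 8*(-2)*(-6 - ⅔)/3 = 4 - 8*(-2)*(-20)/(3*3) = 4 - 4*80/9 = 4 - 320/9 = -284/9 ≈ -31.556)
(l - 146)² = (-284/9 - 146)² = (-1598/9)² = 2553604/81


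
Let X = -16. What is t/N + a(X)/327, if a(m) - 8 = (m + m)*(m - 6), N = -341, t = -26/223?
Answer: 54151118/24866061 ≈ 2.1777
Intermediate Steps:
t = -26/223 (t = -26*1/223 = -26/223 ≈ -0.11659)
a(m) = 8 + 2*m*(-6 + m) (a(m) = 8 + (m + m)*(m - 6) = 8 + (2*m)*(-6 + m) = 8 + 2*m*(-6 + m))
t/N + a(X)/327 = -26/223/(-341) + (8 - 12*(-16) + 2*(-16)**2)/327 = -26/223*(-1/341) + (8 + 192 + 2*256)*(1/327) = 26/76043 + (8 + 192 + 512)*(1/327) = 26/76043 + 712*(1/327) = 26/76043 + 712/327 = 54151118/24866061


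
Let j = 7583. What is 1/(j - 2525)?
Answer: 1/5058 ≈ 0.00019771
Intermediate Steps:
1/(j - 2525) = 1/(7583 - 2525) = 1/5058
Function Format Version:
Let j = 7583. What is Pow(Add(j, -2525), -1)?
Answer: Rational(1, 5058) ≈ 0.00019771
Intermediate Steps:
Pow(Add(j, -2525), -1) = Pow(Add(7583, -2525), -1) = Pow(5058, -1) = Rational(1, 5058)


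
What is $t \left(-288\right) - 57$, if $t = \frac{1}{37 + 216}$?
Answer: $- \frac{14709}{253} \approx -58.138$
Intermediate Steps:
$t = \frac{1}{253} \approx 0.0039526$
$t \left(-288\right) - 57 = \frac{1}{253} \left(-288\right) - 57 = - \frac{288}{253} - 57 = - \frac{14709}{253}$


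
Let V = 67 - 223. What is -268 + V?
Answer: -424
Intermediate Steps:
V = -156
-268 + V = -268 - 156 = -424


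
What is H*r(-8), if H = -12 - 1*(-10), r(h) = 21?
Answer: -42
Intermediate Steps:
H = -2 (H = -12 + 10 = -2)
H*r(-8) = -2*21 = -42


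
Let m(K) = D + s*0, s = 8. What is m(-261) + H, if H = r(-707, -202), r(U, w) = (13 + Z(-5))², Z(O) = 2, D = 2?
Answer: 227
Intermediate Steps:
r(U, w) = 225 (r(U, w) = (13 + 2)² = 15² = 225)
H = 225
m(K) = 2 (m(K) = 2 + 8*0 = 2 + 0 = 2)
m(-261) + H = 2 + 225 = 227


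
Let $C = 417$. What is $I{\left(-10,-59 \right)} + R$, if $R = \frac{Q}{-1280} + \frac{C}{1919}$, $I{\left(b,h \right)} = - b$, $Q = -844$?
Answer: $\frac{6679149}{614080} \approx 10.877$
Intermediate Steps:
$R = \frac{538349}{614080}$ ($R = - \frac{844}{-1280} + \frac{417}{1919} = \left(-844\right) \left(- \frac{1}{1280}\right) + 417 \cdot \frac{1}{1919} = \frac{211}{320} + \frac{417}{1919} = \frac{538349}{614080} \approx 0.87668$)
$I{\left(-10,-59 \right)} + R = \left(-1\right) \left(-10\right) + \frac{538349}{614080} = 10 + \frac{538349}{614080} = \frac{6679149}{614080}$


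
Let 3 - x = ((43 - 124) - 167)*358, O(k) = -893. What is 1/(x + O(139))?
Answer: 1/87894 ≈ 1.1377e-5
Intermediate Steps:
x = 88787 (x = 3 - ((43 - 124) - 167)*358 = 3 - (-81 - 167)*358 = 3 - (-248)*358 = 3 - 1*(-88784) = 3 + 88784 = 88787)
1/(x + O(139)) = 1/(88787 - 893) = 1/87894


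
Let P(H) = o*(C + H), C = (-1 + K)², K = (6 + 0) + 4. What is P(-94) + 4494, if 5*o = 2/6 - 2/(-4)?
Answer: 26951/6 ≈ 4491.8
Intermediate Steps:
K = 10 (K = 6 + 4 = 10)
C = 81 (C = (-1 + 10)² = 9² = 81)
o = ⅙ (o = (2/6 - 2/(-4))/5 = (2*(⅙) - 2*(-¼))/5 = (⅓ + ½)/5 = (⅕)*(⅚) = ⅙ ≈ 0.16667)
P(H) = 27/2 + H/6 (P(H) = (81 + H)/6 = 27/2 + H/6)
P(-94) + 4494 = (27/2 + (⅙)*(-94)) + 4494 = (27/2 - 47/3) + 4494 = -13/6 + 4494 = 26951/6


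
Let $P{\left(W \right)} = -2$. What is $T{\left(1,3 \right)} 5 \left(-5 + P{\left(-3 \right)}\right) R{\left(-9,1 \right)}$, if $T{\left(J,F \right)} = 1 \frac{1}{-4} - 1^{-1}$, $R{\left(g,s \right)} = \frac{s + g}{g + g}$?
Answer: $\frac{175}{9} \approx 19.444$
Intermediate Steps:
$R{\left(g,s \right)} = \frac{g + s}{2 g}$
$T{\left(J,F \right)} = - \frac{5}{4}$ ($T{\left(J,F \right)} = 1 \left(- \frac{1}{4}\right) - 1 = - \frac{1}{4} - 1 = - \frac{5}{4}$)
$T{\left(1,3 \right)} 5 \left(-5 + P{\left(-3 \right)}\right) R{\left(-9,1 \right)} = - \frac{5 \cdot 5 \left(-5 - 2\right)}{4} \frac{-9 + 1}{2 \left(-9\right)} = - \frac{5 \cdot 5 \left(-7\right)}{4} \cdot \frac{1}{2} \left(- \frac{1}{9}\right) \left(-8\right) = \left(- \frac{5}{4}\right) \left(-35\right) \frac{4}{9} = \frac{175}{4} \cdot \frac{4}{9} = \frac{175}{9}$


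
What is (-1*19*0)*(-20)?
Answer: 0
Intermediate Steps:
(-1*19*0)*(-20) = -19*0*(-20) = 0*(-20) = 0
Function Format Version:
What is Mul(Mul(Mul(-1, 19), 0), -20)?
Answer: 0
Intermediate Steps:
Mul(Mul(Mul(-1, 19), 0), -20) = Mul(Mul(-19, 0), -20) = Mul(0, -20) = 0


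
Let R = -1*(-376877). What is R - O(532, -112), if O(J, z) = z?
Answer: 376989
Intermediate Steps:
R = 376877
R - O(532, -112) = 376877 - 1*(-112) = 376877 + 112 = 376989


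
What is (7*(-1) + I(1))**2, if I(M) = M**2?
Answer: 36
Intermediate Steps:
(7*(-1) + I(1))**2 = (7*(-1) + 1**2)**2 = (-7 + 1)**2 = (-6)**2 = 36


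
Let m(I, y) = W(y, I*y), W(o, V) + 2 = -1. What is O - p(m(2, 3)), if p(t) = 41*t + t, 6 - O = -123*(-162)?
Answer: -19794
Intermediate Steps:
W(o, V) = -3 (W(o, V) = -2 - 1 = -3)
m(I, y) = -3
O = -19920 (O = 6 - (-123)*(-162) = 6 - 1*19926 = 6 - 19926 = -19920)
p(t) = 42*t
O - p(m(2, 3)) = -19920 - 42*(-3) = -19920 - 1*(-126) = -19920 + 126 = -19794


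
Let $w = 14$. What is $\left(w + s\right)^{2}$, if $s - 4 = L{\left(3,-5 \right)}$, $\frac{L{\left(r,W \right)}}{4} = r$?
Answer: $900$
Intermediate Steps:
$L{\left(r,W \right)} = 4 r$
$s = 16$ ($s = 4 + 4 \cdot 3 = 4 + 12 = 16$)
$\left(w + s\right)^{2} = \left(14 + 16\right)^{2} = 30^{2} = 900$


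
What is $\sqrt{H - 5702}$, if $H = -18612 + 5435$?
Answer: $i \sqrt{18879} \approx 137.4 i$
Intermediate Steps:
$H = -13177$
$\sqrt{H - 5702} = \sqrt{-13177 - 5702} = \sqrt{-18879} = i \sqrt{18879}$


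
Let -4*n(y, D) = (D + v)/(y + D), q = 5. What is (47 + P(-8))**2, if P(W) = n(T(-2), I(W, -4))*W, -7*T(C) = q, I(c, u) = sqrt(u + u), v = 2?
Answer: (-898343*I + 284004*sqrt(2))/(-367*I + 140*sqrt(2)) ≈ 2353.3 - 175.17*I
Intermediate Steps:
I(c, u) = sqrt(2)*sqrt(u) (I(c, u) = sqrt(2*u) = sqrt(2)*sqrt(u))
T(C) = -5/7 (T(C) = -1/7*5 = -5/7)
n(y, D) = -(2 + D)/(4*(D + y)) (n(y, D) = -(D + 2)/(4*(y + D)) = -(2 + D)/(4*(D + y)))
P(W) = W*(-2 - 2*I*sqrt(2))/(4*(-5/7 + 2*I*sqrt(2))) (P(W) = ((-2 - sqrt(2)*sqrt(-4))/(4*(sqrt(2)*sqrt(-4) - 5/7)))*W = ((-2 - sqrt(2)*2*I)/(4*(sqrt(2)*(2*I) - 5/7)))*W = ((-2 - 2*I*sqrt(2))/(4*(2*I*sqrt(2) - 5/7)))*W = ((-2 - 2*I*sqrt(2))/(4*(-5/7 + 2*I*sqrt(2))))*W = W*(-2 - 2*I*sqrt(2))/(4*(-5/7 + 2*I*sqrt(2))))
(47 + P(-8))**2 = (47 + (7/2)*(-8)*(I - sqrt(2))/(5*I + 14*sqrt(2)))**2 = (47 - 28*(I - sqrt(2))/(5*I + 14*sqrt(2)))**2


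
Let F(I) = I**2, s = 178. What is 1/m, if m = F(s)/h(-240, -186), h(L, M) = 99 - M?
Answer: 285/31684 ≈ 0.0089951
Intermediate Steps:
m = 31684/285 (m = 178**2/(99 - 1*(-186)) = 31684/(99 + 186) = 31684/285 ≈ 111.17)
1/m = 1/(31684/285) = 285/31684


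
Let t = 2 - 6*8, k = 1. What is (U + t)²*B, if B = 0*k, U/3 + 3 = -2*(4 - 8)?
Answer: 0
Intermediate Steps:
t = -46 (t = 2 - 48 = -46)
U = 15 (U = -9 + 3*(-2*(4 - 8)) = -9 + 3*(-2*(-4)) = -9 + 3*8 = -9 + 24 = 15)
B = 0 (B = 0*1 = 0)
(U + t)²*B = (15 - 46)²*0 = (-31)²*0 = 961*0 = 0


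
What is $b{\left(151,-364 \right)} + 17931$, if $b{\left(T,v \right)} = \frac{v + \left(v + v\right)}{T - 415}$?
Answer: $\frac{394573}{22} \approx 17935.0$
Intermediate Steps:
$b{\left(T,v \right)} = \frac{3 v}{-415 + T}$ ($b{\left(T,v \right)} = \frac{v + 2 v}{-415 + T} = \frac{3 v}{-415 + T}$)
$b{\left(151,-364 \right)} + 17931 = 3 \left(-364\right) \frac{1}{-415 + 151} + 17931 = 3 \left(-364\right) \frac{1}{-264} + 17931 = 3 \left(-364\right) \left(- \frac{1}{264}\right) + 17931 = \frac{91}{22} + 17931 = \frac{394573}{22}$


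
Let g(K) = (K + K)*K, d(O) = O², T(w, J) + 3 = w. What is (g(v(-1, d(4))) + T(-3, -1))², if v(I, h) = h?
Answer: 256036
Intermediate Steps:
T(w, J) = -3 + w
g(K) = 2*K² (g(K) = (2*K)*K = 2*K²)
(g(v(-1, d(4))) + T(-3, -1))² = (2*(4²)² + (-3 - 3))² = (2*16² - 6)² = (2*256 - 6)² = (512 - 6)² = 506² = 256036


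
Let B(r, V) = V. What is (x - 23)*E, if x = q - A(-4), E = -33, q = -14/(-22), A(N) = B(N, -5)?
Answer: 573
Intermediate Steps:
A(N) = -5
q = 7/11 (q = -14*(-1/22) = 7/11 ≈ 0.63636)
x = 62/11 (x = 7/11 - 1*(-5) = 7/11 + 5 = 62/11 ≈ 5.6364)
(x - 23)*E = (62/11 - 23)*(-33) = -191/11*(-33) = 573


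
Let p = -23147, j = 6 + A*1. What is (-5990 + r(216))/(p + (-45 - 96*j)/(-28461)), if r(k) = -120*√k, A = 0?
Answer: 28413565/109797691 + 3415320*√6/109797691 ≈ 0.33497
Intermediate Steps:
j = 6 (j = 6 + 0*1 = 6 + 0 = 6)
(-5990 + r(216))/(p + (-45 - 96*j)/(-28461)) = (-5990 - 720*√6)/(-23147 + (-45 - 96*6)/(-28461)) = (-5990 - 720*√6)/(-23147 + (-45 - 576)*(-1/28461)) = (-5990 - 720*√6)/(-23147 - 621*(-1/28461)) = (-5990 - 720*√6)/(-23147 + 207/9487) = (-5990 - 720*√6)/(-219595382/9487) = (-5990 - 720*√6)*(-9487/219595382) = 28413565/109797691 + 3415320*√6/109797691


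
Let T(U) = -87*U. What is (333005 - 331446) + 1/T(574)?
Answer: 77853341/49938 ≈ 1559.0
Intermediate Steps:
(333005 - 331446) + 1/T(574) = (333005 - 331446) + 1/(-87*574) = 1559 + 1/(-49938) = 1559 - 1/49938 = 77853341/49938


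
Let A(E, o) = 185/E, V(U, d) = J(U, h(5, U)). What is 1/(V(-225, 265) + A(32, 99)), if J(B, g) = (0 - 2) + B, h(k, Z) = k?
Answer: -32/7079 ≈ -0.0045204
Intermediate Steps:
J(B, g) = -2 + B
V(U, d) = -2 + U
1/(V(-225, 265) + A(32, 99)) = 1/((-2 - 225) + 185/32) = 1/(-227 + 185*(1/32)) = 1/(-227 + 185/32) = 1/(-7079/32) = -32/7079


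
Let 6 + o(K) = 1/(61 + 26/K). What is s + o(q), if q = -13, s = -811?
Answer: -48202/59 ≈ -816.98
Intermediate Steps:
o(K) = -6 + 1/(61 + 26/K)
s + o(q) = -811 + (-156 - 365*(-13))/(26 + 61*(-13)) = -811 + (-156 + 4745)/(26 - 793) = -811 + 4589/(-767) = -811 - 1/767*4589 = -811 - 353/59 = -48202/59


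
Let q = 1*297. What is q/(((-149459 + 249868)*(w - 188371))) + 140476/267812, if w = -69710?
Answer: 7398875077970/14105666275219 ≈ 0.52453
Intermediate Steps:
q = 297
q/(((-149459 + 249868)*(w - 188371))) + 140476/267812 = 297/(((-149459 + 249868)*(-69710 - 188371))) + 140476/267812 = 297/((100409*(-258081))) + 140476*(1/267812) = 297/(-25913655129) + 35119/66953 = 297*(-1/25913655129) + 35119/66953 = -99/8637885043 + 35119/66953 = 7398875077970/14105666275219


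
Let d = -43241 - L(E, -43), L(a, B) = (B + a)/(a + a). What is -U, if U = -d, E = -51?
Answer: -2205338/51 ≈ -43242.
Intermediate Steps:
L(a, B) = (B + a)/(2*a) (L(a, B) = (B + a)/((2*a)) = (B + a)*(1/(2*a)) = (B + a)/(2*a))
d = -2205338/51 (d = -43241 - (-43 - 51)/(2*(-51)) = -43241 - (-1)*(-94)/(2*51) = -43241 - 1*47/51 = -43241 - 47/51 = -2205338/51 ≈ -43242.)
U = 2205338/51 (U = -1*(-2205338/51) = 2205338/51 ≈ 43242.)
-U = -1*2205338/51 = -2205338/51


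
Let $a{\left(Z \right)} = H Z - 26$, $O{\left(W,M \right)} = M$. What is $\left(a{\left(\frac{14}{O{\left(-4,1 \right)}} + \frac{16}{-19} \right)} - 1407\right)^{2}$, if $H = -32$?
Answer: $\frac{1240941529}{361} \approx 3.4375 \cdot 10^{6}$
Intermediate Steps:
$a{\left(Z \right)} = -26 - 32 Z$ ($a{\left(Z \right)} = - 32 Z - 26 = -26 - 32 Z$)
$\left(a{\left(\frac{14}{O{\left(-4,1 \right)}} + \frac{16}{-19} \right)} - 1407\right)^{2} = \left(\left(-26 - 32 \left(\frac{14}{1} + \frac{16}{-19}\right)\right) - 1407\right)^{2} = \left(\left(-26 - 32 \left(14 \cdot 1 + 16 \left(- \frac{1}{19}\right)\right)\right) - 1407\right)^{2} = \left(\left(-26 - 32 \left(14 - \frac{16}{19}\right)\right) - 1407\right)^{2} = \left(\left(-26 - \frac{8000}{19}\right) - 1407\right)^{2} = \left(- \frac{8494}{19} - 1407\right)^{2} = \left(- \frac{35227}{19}\right)^{2} = \frac{1240941529}{361}$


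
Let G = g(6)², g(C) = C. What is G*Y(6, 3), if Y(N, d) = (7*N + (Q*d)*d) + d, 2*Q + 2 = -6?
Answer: 324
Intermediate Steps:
Q = -4 (Q = -1 + (½)*(-6) = -1 - 3 = -4)
Y(N, d) = d - 4*d² + 7*N (Y(N, d) = (7*N + (-4*d)*d) + d = (7*N - 4*d²) + d = (-4*d² + 7*N) + d = d - 4*d² + 7*N)
G = 36 (G = 6² = 36)
G*Y(6, 3) = 36*(3 - 4*3² + 7*6) = 36*(3 - 4*9 + 42) = 36*(3 - 36 + 42) = 36*9 = 324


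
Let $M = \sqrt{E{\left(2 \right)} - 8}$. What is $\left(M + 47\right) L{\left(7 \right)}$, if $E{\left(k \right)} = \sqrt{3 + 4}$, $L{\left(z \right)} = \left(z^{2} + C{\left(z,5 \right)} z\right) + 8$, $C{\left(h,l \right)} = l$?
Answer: $4324 + 92 \sqrt{-8 + \sqrt{7}} \approx 4324.0 + 212.88 i$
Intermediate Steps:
$L{\left(z \right)} = 8 + z^{2} + 5 z$ ($L{\left(z \right)} = \left(z^{2} + 5 z\right) + 8 = 8 + z^{2} + 5 z$)
$E{\left(k \right)} = \sqrt{7}$
$M = \sqrt{-8 + \sqrt{7}}$ ($M = \sqrt{\sqrt{7} - 8} = \sqrt{-8 + \sqrt{7}} \approx 2.3139 i$)
$\left(M + 47\right) L{\left(7 \right)} = \left(\sqrt{-8 + \sqrt{7}} + 47\right) \left(8 + 7^{2} + 5 \cdot 7\right) = \left(47 + \sqrt{-8 + \sqrt{7}}\right) \left(8 + 49 + 35\right) = \left(47 + \sqrt{-8 + \sqrt{7}}\right) 92 = 4324 + 92 \sqrt{-8 + \sqrt{7}}$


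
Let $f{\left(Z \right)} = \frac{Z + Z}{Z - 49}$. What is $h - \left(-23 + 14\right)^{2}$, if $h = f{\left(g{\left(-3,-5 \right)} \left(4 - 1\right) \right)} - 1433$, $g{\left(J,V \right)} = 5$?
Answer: $- \frac{25753}{17} \approx -1514.9$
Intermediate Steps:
$f{\left(Z \right)} = \frac{2 Z}{-49 + Z}$
$h = - \frac{24376}{17}$ ($h = \frac{2 \cdot 5 \left(4 - 1\right)}{-49 + 5 \left(4 - 1\right)} - 1433 = \frac{2 \cdot 5 \cdot 3}{-49 + 5 \cdot 3} - 1433 = 2 \cdot 15 \frac{1}{-49 + 15} - 1433 = 2 \cdot 15 \frac{1}{-34} - 1433 = 2 \cdot 15 \left(- \frac{1}{34}\right) - 1433 = - \frac{15}{17} - 1433 = - \frac{24376}{17} \approx -1433.9$)
$h - \left(-23 + 14\right)^{2} = - \frac{24376}{17} - \left(-23 + 14\right)^{2} = - \frac{24376}{17} - \left(-9\right)^{2} = - \frac{24376}{17} - 81 = - \frac{25753}{17}$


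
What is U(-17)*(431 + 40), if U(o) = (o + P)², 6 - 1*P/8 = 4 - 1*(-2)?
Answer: 136119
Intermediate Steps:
P = 0 (P = 48 - 8*(4 - 1*(-2)) = 48 - 8*(4 + 2) = 48 - 8*6 = 48 - 48 = 0)
U(o) = o² (U(o) = (o + 0)² = o²)
U(-17)*(431 + 40) = (-17)²*(431 + 40) = 289*471 = 136119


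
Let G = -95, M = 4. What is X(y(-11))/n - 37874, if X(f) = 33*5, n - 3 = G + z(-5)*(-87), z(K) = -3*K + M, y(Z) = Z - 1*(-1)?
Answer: -13218059/349 ≈ -37874.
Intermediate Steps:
y(Z) = 1 + Z (y(Z) = Z + 1 = 1 + Z)
z(K) = 4 - 3*K (z(K) = -3*K + 4 = 4 - 3*K)
n = -1745 (n = 3 + (-95 + (4 - 3*(-5))*(-87)) = 3 + (-95 + (4 + 15)*(-87)) = 3 + (-95 + 19*(-87)) = 3 + (-95 - 1653) = 3 - 1748 = -1745)
X(f) = 165
X(y(-11))/n - 37874 = 165/(-1745) - 37874 = 165*(-1/1745) - 37874 = -33/349 - 37874 = -13218059/349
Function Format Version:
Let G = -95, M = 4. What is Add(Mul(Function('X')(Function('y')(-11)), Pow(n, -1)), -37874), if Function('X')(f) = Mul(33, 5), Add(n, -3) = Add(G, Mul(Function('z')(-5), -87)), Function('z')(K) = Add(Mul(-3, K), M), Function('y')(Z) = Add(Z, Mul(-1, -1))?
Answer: Rational(-13218059, 349) ≈ -37874.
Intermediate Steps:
Function('y')(Z) = Add(1, Z) (Function('y')(Z) = Add(Z, 1) = Add(1, Z))
Function('z')(K) = Add(4, Mul(-3, K)) (Function('z')(K) = Add(Mul(-3, K), 4) = Add(4, Mul(-3, K)))
n = -1745 (n = Add(3, Add(-95, Mul(Add(4, Mul(-3, -5)), -87))) = Add(3, Add(-95, Mul(Add(4, 15), -87))) = Add(3, Add(-95, Mul(19, -87))) = Add(3, Add(-95, -1653)) = Add(3, -1748) = -1745)
Function('X')(f) = 165
Add(Mul(Function('X')(Function('y')(-11)), Pow(n, -1)), -37874) = Add(Mul(165, Pow(-1745, -1)), -37874) = Add(Mul(165, Rational(-1, 1745)), -37874) = Add(Rational(-33, 349), -37874) = Rational(-13218059, 349)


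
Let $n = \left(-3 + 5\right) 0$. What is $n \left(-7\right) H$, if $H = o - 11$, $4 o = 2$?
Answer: $0$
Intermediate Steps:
$o = \frac{1}{2}$ ($o = \frac{1}{4} \cdot 2 = \frac{1}{2} \approx 0.5$)
$n = 0$ ($n = 2 \cdot 0 = 0$)
$H = - \frac{21}{2}$ ($H = \frac{1}{2} - 11 = - \frac{21}{2} \approx -10.5$)
$n \left(-7\right) H = 0 \left(-7\right) \left(- \frac{21}{2}\right) = 0 \left(- \frac{21}{2}\right) = 0$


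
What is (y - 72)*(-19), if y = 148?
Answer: -1444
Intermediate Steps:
(y - 72)*(-19) = (148 - 72)*(-19) = 76*(-19) = -1444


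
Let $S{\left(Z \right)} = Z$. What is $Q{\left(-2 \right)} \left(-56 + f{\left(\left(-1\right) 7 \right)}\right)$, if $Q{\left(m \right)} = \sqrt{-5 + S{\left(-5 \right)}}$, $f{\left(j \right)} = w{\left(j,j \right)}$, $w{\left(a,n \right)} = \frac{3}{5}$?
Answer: $- \frac{277 i \sqrt{10}}{5} \approx - 175.19 i$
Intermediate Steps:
$w{\left(a,n \right)} = \frac{3}{5}$ ($w{\left(a,n \right)} = 3 \cdot \frac{1}{5} = \frac{3}{5}$)
$f{\left(j \right)} = \frac{3}{5}$
$Q{\left(m \right)} = i \sqrt{10}$ ($Q{\left(m \right)} = \sqrt{-5 - 5} = \sqrt{-10} = i \sqrt{10}$)
$Q{\left(-2 \right)} \left(-56 + f{\left(\left(-1\right) 7 \right)}\right) = i \sqrt{10} \left(-56 + \frac{3}{5}\right) = i \sqrt{10} \left(- \frac{277}{5}\right) = - \frac{277 i \sqrt{10}}{5}$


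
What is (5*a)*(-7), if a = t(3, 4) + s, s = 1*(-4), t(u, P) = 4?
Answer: 0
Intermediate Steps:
s = -4
a = 0 (a = 4 - 4 = 0)
(5*a)*(-7) = (5*0)*(-7) = 0*(-7) = 0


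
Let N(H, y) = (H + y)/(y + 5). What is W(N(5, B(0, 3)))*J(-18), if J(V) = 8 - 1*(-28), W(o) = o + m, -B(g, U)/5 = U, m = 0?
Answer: 36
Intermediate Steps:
B(g, U) = -5*U
N(H, y) = (H + y)/(5 + y)
W(o) = o (W(o) = o + 0 = o)
J(V) = 36 (J(V) = 8 + 28 = 36)
W(N(5, B(0, 3)))*J(-18) = ((5 - 5*3)/(5 - 5*3))*36 = ((5 - 15)/(5 - 15))*36 = (-10/(-10))*36 = -⅒*(-10)*36 = 1*36 = 36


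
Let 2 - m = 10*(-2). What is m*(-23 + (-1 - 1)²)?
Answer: -418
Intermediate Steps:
m = 22 (m = 2 - 10*(-2) = 2 - 1*(-20) = 2 + 20 = 22)
m*(-23 + (-1 - 1)²) = 22*(-23 + (-1 - 1)²) = 22*(-23 + (-2)²) = 22*(-23 + 4) = 22*(-19) = -418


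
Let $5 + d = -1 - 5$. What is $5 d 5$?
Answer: $-275$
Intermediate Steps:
$d = -11$ ($d = -5 - 6 = -11$)
$5 d 5 = 5 \left(-11\right) 5 = \left(-55\right) 5 = -275$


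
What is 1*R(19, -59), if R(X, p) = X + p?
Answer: -40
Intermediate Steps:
1*R(19, -59) = 1*(19 - 59) = 1*(-40) = -40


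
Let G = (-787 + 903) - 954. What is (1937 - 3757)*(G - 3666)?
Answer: 8197280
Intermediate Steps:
G = -838 (G = 116 - 954 = -838)
(1937 - 3757)*(G - 3666) = (1937 - 3757)*(-838 - 3666) = -1820*(-4504) = 8197280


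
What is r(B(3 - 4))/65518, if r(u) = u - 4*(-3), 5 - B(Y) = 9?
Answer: 4/32759 ≈ 0.00012210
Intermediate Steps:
B(Y) = -4 (B(Y) = 5 - 1*9 = 5 - 9 = -4)
r(u) = 12 + u (r(u) = u + 12 = 12 + u)
r(B(3 - 4))/65518 = (12 - 4)/65518 = 8*(1/65518) = 4/32759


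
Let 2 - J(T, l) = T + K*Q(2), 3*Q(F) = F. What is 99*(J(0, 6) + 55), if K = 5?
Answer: 5313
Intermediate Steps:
Q(F) = F/3
J(T, l) = -4/3 - T (J(T, l) = 2 - (T + 5*((1/3)*2)) = 2 - (T + 5*(2/3)) = 2 - (T + 10/3) = 2 - (10/3 + T) = 2 + (-10/3 - T) = -4/3 - T)
99*(J(0, 6) + 55) = 99*((-4/3 - 1*0) + 55) = 99*((-4/3 + 0) + 55) = 99*(-4/3 + 55) = 99*(161/3) = 5313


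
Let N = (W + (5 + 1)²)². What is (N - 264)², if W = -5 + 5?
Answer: 1065024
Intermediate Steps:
W = 0
N = 1296 (N = (0 + (5 + 1)²)² = (0 + 6²)² = (0 + 36)² = 36² = 1296)
(N - 264)² = (1296 - 264)² = 1032² = 1065024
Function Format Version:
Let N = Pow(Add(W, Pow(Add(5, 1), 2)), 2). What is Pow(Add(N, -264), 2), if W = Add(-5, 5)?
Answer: 1065024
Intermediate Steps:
W = 0
N = 1296 (N = Pow(Add(0, Pow(Add(5, 1), 2)), 2) = Pow(Add(0, Pow(6, 2)), 2) = Pow(Add(0, 36), 2) = Pow(36, 2) = 1296)
Pow(Add(N, -264), 2) = Pow(Add(1296, -264), 2) = Pow(1032, 2) = 1065024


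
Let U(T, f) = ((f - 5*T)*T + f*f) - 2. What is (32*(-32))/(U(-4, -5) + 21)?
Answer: 64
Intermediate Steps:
U(T, f) = -2 + f**2 + T*(f - 5*T) (U(T, f) = (T*(f - 5*T) + f**2) - 2 = (f**2 + T*(f - 5*T)) - 2 = -2 + f**2 + T*(f - 5*T))
(32*(-32))/(U(-4, -5) + 21) = (32*(-32))/((-2 + (-5)**2 - 5*(-4)**2 - 4*(-5)) + 21) = -1024/((-2 + 25 - 5*16 + 20) + 21) = -1024/((-2 + 25 - 80 + 20) + 21) = -1024/(-37 + 21) = -1024/(-16) = -1024*(-1/16) = 64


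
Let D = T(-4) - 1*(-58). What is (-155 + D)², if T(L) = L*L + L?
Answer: 7225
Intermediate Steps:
T(L) = L + L² (T(L) = L² + L = L + L²)
D = 70 (D = -4*(1 - 4) - 1*(-58) = -4*(-3) + 58 = 12 + 58 = 70)
(-155 + D)² = (-155 + 70)² = (-85)² = 7225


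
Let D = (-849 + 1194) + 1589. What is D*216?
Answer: 417744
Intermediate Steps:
D = 1934 (D = 345 + 1589 = 1934)
D*216 = 1934*216 = 417744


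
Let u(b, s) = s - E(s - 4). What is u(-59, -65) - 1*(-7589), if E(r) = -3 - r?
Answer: 7458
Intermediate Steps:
u(b, s) = -1 + 2*s (u(b, s) = s - (-3 - (s - 4)) = s - (-3 - (-4 + s)) = s - (-3 + (4 - s)) = s - (1 - s) = s + (-1 + s) = -1 + 2*s)
u(-59, -65) - 1*(-7589) = (-1 + 2*(-65)) - 1*(-7589) = (-1 - 130) + 7589 = -131 + 7589 = 7458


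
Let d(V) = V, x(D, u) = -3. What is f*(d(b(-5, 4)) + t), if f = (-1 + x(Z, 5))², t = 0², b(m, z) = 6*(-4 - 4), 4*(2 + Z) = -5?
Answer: -768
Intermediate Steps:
Z = -13/4 (Z = -2 + (¼)*(-5) = -2 - 5/4 = -13/4 ≈ -3.2500)
b(m, z) = -48 (b(m, z) = 6*(-8) = -48)
t = 0
f = 16 (f = (-1 - 3)² = (-4)² = 16)
f*(d(b(-5, 4)) + t) = 16*(-48 + 0) = 16*(-48) = -768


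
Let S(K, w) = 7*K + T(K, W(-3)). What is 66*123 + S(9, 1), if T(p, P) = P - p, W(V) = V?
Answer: 8169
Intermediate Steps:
S(K, w) = -3 + 6*K (S(K, w) = 7*K + (-3 - K) = -3 + 6*K)
66*123 + S(9, 1) = 66*123 + (-3 + 6*9) = 8118 + (-3 + 54) = 8118 + 51 = 8169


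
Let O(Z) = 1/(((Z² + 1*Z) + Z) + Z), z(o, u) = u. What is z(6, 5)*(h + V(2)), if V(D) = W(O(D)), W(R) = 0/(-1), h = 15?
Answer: 75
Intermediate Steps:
O(Z) = 1/(Z² + 3*Z) (O(Z) = 1/(((Z² + Z) + Z) + Z) = 1/(((Z + Z²) + Z) + Z) = 1/((Z² + 2*Z) + Z) = 1/(Z² + 3*Z))
W(R) = 0 (W(R) = 0*(-1) = 0)
V(D) = 0
z(6, 5)*(h + V(2)) = 5*(15 + 0) = 5*15 = 75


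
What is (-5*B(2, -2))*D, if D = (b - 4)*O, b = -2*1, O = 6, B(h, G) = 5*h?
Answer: 1800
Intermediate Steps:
b = -2
D = -36 (D = (-2 - 4)*6 = -6*6 = -36)
(-5*B(2, -2))*D = -25*2*(-36) = -5*10*(-36) = -50*(-36) = 1800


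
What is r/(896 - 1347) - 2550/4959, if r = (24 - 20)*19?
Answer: -508978/745503 ≈ -0.68273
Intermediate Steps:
r = 76 (r = 4*19 = 76)
r/(896 - 1347) - 2550/4959 = 76/(896 - 1347) - 2550/4959 = 76/(-451) - 2550*1/4959 = 76*(-1/451) - 850/1653 = -76/451 - 850/1653 = -508978/745503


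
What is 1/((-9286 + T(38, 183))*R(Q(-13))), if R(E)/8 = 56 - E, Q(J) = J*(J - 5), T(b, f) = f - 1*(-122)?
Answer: 1/12788944 ≈ 7.8193e-8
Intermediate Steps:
T(b, f) = 122 + f (T(b, f) = f + 122 = 122 + f)
Q(J) = J*(-5 + J)
R(E) = 448 - 8*E (R(E) = 8*(56 - E) = 448 - 8*E)
1/((-9286 + T(38, 183))*R(Q(-13))) = 1/((-9286 + (122 + 183))*(448 - (-104)*(-5 - 13))) = 1/((-9286 + 305)*(448 - (-104)*(-18))) = 1/((-8981)*(448 - 8*234)) = -1/(8981*(448 - 1872)) = -1/8981/(-1424) = -1/8981*(-1/1424) = 1/12788944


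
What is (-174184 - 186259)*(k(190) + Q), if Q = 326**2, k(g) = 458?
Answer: -38471523162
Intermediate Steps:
Q = 106276
(-174184 - 186259)*(k(190) + Q) = (-174184 - 186259)*(458 + 106276) = -360443*106734 = -38471523162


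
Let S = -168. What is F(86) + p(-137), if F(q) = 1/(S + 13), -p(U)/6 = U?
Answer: 127409/155 ≈ 821.99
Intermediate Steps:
p(U) = -6*U
F(q) = -1/155 (F(q) = 1/(-168 + 13) = 1/(-155) = -1/155)
F(86) + p(-137) = -1/155 - 6*(-137) = -1/155 + 822 = 127409/155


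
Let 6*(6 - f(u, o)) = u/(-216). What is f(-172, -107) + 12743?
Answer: 4130633/324 ≈ 12749.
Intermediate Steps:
f(u, o) = 6 + u/1296 (f(u, o) = 6 - u/(6*(-216)) = 6 - u*(-1)/(6*216) = 6 - (-1)*u/1296 = 6 + u/1296)
f(-172, -107) + 12743 = (6 + (1/1296)*(-172)) + 12743 = (6 - 43/324) + 12743 = 1901/324 + 12743 = 4130633/324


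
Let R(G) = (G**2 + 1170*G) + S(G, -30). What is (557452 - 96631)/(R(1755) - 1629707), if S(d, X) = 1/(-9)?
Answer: 4147389/31533011 ≈ 0.13153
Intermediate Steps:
S(d, X) = -1/9
R(G) = -1/9 + G**2 + 1170*G (R(G) = (G**2 + 1170*G) - 1/9 = -1/9 + G**2 + 1170*G)
(557452 - 96631)/(R(1755) - 1629707) = (557452 - 96631)/((-1/9 + 1755**2 + 1170*1755) - 1629707) = 460821/((-1/9 + 3080025 + 2053350) - 1629707) = 460821/(46200374/9 - 1629707) = 460821/(31533011/9) = 460821*(9/31533011) = 4147389/31533011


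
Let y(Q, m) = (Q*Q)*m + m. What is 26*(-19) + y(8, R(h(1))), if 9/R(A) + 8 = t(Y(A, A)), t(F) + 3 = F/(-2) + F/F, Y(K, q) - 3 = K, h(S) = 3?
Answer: -539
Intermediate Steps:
Y(K, q) = 3 + K
t(F) = -2 - F/2 (t(F) = -3 + (F/(-2) + F/F) = -3 + (F*(-½) + 1) = -3 + (-F/2 + 1) = -3 + (1 - F/2) = -2 - F/2)
R(A) = 9/(-23/2 - A/2) (R(A) = 9/(-8 + (-2 - (3 + A)/2)) = 9/(-8 + (-2 + (-3/2 - A/2))) = 9/(-8 + (-7/2 - A/2)) = 9/(-23/2 - A/2))
y(Q, m) = m + m*Q² (y(Q, m) = Q²*m + m = m*Q² + m = m + m*Q²)
26*(-19) + y(8, R(h(1))) = 26*(-19) + (-18/(23 + 3))*(1 + 8²) = -494 + (-18/26)*(1 + 64) = -494 - 18*1/26*65 = -494 - 9/13*65 = -494 - 45 = -539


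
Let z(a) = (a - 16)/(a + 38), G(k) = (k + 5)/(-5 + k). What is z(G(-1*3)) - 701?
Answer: -105916/151 ≈ -701.43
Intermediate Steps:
G(k) = (5 + k)/(-5 + k)
z(a) = (-16 + a)/(38 + a)
z(G(-1*3)) - 701 = (-16 + (5 - 1*3)/(-5 - 1*3))/(38 + (5 - 1*3)/(-5 - 1*3)) - 701 = (-16 + (5 - 3)/(-5 - 3))/(38 + (5 - 3)/(-5 - 3)) - 701 = (-16 + 2/(-8))/(38 + 2/(-8)) - 701 = (-16 - ⅛*2)/(38 - ⅛*2) - 701 = (-16 - ¼)/(38 - ¼) - 701 = -65/4/(151/4) - 701 = (4/151)*(-65/4) - 701 = -65/151 - 701 = -105916/151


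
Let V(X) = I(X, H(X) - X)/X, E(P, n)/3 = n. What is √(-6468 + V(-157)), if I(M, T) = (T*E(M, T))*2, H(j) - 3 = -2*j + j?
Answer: I*√254090370/157 ≈ 101.53*I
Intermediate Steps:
E(P, n) = 3*n
H(j) = 3 - j (H(j) = 3 + (-2*j + j) = 3 - j)
I(M, T) = 6*T² (I(M, T) = (T*(3*T))*2 = (3*T²)*2 = 6*T²)
V(X) = 6*(3 - 2*X)²/X (V(X) = (6*((3 - X) - X)²)/X = (6*(3 - 2*X)²)/X = 6*(3 - 2*X)²/X)
√(-6468 + V(-157)) = √(-6468 + 6*(-3 + 2*(-157))²/(-157)) = √(-6468 + 6*(-1/157)*(-3 - 314)²) = √(-6468 + 6*(-1/157)*(-317)²) = √(-6468 + 6*(-1/157)*100489) = √(-6468 - 602934/157) = √(-1618410/157) = I*√254090370/157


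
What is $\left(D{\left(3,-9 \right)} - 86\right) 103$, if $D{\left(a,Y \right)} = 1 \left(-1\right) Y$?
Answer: $-7931$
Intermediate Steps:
$D{\left(a,Y \right)} = - Y$
$\left(D{\left(3,-9 \right)} - 86\right) 103 = \left(\left(-1\right) \left(-9\right) - 86\right) 103 = \left(9 - 86\right) 103 = \left(-77\right) 103 = -7931$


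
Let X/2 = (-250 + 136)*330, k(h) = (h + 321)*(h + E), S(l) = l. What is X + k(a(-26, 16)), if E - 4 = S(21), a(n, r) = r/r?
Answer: -66868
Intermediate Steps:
a(n, r) = 1
E = 25 (E = 4 + 21 = 25)
k(h) = (25 + h)*(321 + h) (k(h) = (h + 321)*(h + 25) = (321 + h)*(25 + h) = (25 + h)*(321 + h))
X = -75240 (X = 2*((-250 + 136)*330) = 2*(-114*330) = 2*(-37620) = -75240)
X + k(a(-26, 16)) = -75240 + (8025 + 1**2 + 346*1) = -75240 + (8025 + 1 + 346) = -75240 + 8372 = -66868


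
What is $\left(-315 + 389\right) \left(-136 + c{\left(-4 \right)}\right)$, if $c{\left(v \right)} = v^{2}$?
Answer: $-8880$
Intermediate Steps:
$\left(-315 + 389\right) \left(-136 + c{\left(-4 \right)}\right) = \left(-315 + 389\right) \left(-136 + \left(-4\right)^{2}\right) = 74 \left(-136 + 16\right) = 74 \left(-120\right) = -8880$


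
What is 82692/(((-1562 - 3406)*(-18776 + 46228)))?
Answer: -2297/3788376 ≈ -0.00060633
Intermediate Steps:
82692/(((-1562 - 3406)*(-18776 + 46228))) = 82692/((-4968*27452)) = 82692/(-136381536) = 82692*(-1/136381536) = -2297/3788376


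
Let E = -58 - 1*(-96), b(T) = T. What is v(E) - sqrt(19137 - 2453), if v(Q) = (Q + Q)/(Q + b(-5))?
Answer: 76/33 - 2*sqrt(4171) ≈ -126.86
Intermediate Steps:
E = 38 (E = -58 + 96 = 38)
v(Q) = 2*Q/(-5 + Q) (v(Q) = (Q + Q)/(Q - 5) = (2*Q)/(-5 + Q) = 2*Q/(-5 + Q))
v(E) - sqrt(19137 - 2453) = 2*38/(-5 + 38) - sqrt(19137 - 2453) = 2*38/33 - sqrt(16684) = 2*38*(1/33) - 2*sqrt(4171) = 76/33 - 2*sqrt(4171)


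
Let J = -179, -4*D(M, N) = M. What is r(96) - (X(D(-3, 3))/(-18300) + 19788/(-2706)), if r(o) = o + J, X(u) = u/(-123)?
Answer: -2498682011/33013200 ≈ -75.687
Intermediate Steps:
D(M, N) = -M/4
X(u) = -u/123 (X(u) = u*(-1/123) = -u/123)
r(o) = -179 + o (r(o) = o - 179 = -179 + o)
r(96) - (X(D(-3, 3))/(-18300) + 19788/(-2706)) = (-179 + 96) - (-(-1)*(-3)/492/(-18300) + 19788/(-2706)) = -83 - (-1/123*3/4*(-1/18300) + 19788*(-1/2706)) = -83 - (-1/164*(-1/18300) - 3298/451) = -83 - (1/3001200 - 3298/451) = -83 - 1*(-241413589/33013200) = -83 + 241413589/33013200 = -2498682011/33013200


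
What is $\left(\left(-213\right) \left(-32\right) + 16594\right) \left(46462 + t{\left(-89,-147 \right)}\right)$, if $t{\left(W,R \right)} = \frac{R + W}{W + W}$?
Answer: $\frac{96805874760}{89} \approx 1.0877 \cdot 10^{9}$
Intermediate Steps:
$t{\left(W,R \right)} = \frac{R + W}{2 W}$
$\left(\left(-213\right) \left(-32\right) + 16594\right) \left(46462 + t{\left(-89,-147 \right)}\right) = \left(\left(-213\right) \left(-32\right) + 16594\right) \left(46462 + \frac{-147 - 89}{2 \left(-89\right)}\right) = \left(6816 + 16594\right) \left(46462 + \frac{1}{2} \left(- \frac{1}{89}\right) \left(-236\right)\right) = 23410 \left(46462 + \frac{118}{89}\right) = 23410 \cdot \frac{4135236}{89} = \frac{96805874760}{89}$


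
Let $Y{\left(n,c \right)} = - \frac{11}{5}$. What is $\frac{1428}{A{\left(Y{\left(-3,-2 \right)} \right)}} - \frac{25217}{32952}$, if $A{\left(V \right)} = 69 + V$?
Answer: $\frac{113427401}{5502984} \approx 20.612$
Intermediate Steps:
$Y{\left(n,c \right)} = - \frac{11}{5}$ ($Y{\left(n,c \right)} = \left(-11\right) \frac{1}{5} = - \frac{11}{5}$)
$\frac{1428}{A{\left(Y{\left(-3,-2 \right)} \right)}} - \frac{25217}{32952} = \frac{1428}{69 - \frac{11}{5}} - \frac{25217}{32952} = \frac{1428}{\frac{334}{5}} - \frac{25217}{32952} = 1428 \cdot \frac{5}{334} - \frac{25217}{32952} = \frac{3570}{167} - \frac{25217}{32952} = \frac{113427401}{5502984}$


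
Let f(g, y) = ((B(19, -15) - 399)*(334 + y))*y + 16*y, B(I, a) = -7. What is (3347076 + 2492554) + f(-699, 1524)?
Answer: -1143762338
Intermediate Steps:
f(g, y) = 16*y + y*(-135604 - 406*y) (f(g, y) = ((-7 - 399)*(334 + y))*y + 16*y = (-406*(334 + y))*y + 16*y = (-135604 - 406*y)*y + 16*y = y*(-135604 - 406*y) + 16*y = 16*y + y*(-135604 - 406*y))
(3347076 + 2492554) + f(-699, 1524) = (3347076 + 2492554) - 2*1524*(67794 + 203*1524) = 5839630 - 2*1524*(67794 + 309372) = 5839630 - 2*1524*377166 = 5839630 - 1149601968 = -1143762338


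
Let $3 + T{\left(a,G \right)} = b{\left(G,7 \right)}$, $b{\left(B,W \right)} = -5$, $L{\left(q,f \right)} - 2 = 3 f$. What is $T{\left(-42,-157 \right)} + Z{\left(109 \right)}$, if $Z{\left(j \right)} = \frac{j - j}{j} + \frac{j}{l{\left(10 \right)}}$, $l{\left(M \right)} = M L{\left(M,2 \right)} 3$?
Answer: $- \frac{1811}{240} \approx -7.5458$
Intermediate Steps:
$L{\left(q,f \right)} = 2 + 3 f$
$l{\left(M \right)} = 24 M$ ($l{\left(M \right)} = M \left(2 + 3 \cdot 2\right) 3 = M \left(2 + 6\right) 3 = M 8 \cdot 3 = 8 M 3 = 24 M$)
$T{\left(a,G \right)} = -8$ ($T{\left(a,G \right)} = -3 - 5 = -8$)
$Z{\left(j \right)} = \frac{j}{240}$ ($Z{\left(j \right)} = \frac{j - j}{j} + \frac{j}{24 \cdot 10} = \frac{0}{j} + \frac{j}{240} = 0 + j \frac{1}{240} = 0 + \frac{j}{240} = \frac{j}{240}$)
$T{\left(-42,-157 \right)} + Z{\left(109 \right)} = -8 + \frac{1}{240} \cdot 109 = -8 + \frac{109}{240} = - \frac{1811}{240}$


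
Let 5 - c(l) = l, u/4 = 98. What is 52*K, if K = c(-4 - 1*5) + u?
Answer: 21112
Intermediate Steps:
u = 392 (u = 4*98 = 392)
c(l) = 5 - l
K = 406 (K = (5 - (-4 - 1*5)) + 392 = (5 - (-4 - 5)) + 392 = (5 - 1*(-9)) + 392 = (5 + 9) + 392 = 14 + 392 = 406)
52*K = 52*406 = 21112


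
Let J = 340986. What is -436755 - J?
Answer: -777741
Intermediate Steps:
-436755 - J = -436755 - 1*340986 = -436755 - 340986 = -777741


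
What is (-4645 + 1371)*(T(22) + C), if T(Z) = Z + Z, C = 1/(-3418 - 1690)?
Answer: -367917387/2554 ≈ -1.4406e+5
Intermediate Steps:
C = -1/5108 (C = 1/(-5108) = -1/5108 ≈ -0.00019577)
T(Z) = 2*Z
(-4645 + 1371)*(T(22) + C) = (-4645 + 1371)*(2*22 - 1/5108) = -3274*(44 - 1/5108) = -3274*224751/5108 = -367917387/2554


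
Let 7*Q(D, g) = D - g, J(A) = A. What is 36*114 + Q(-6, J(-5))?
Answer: 28727/7 ≈ 4103.9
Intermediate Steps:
Q(D, g) = -g/7 + D/7 (Q(D, g) = (D - g)/7 = -g/7 + D/7)
36*114 + Q(-6, J(-5)) = 36*114 + (-⅐*(-5) + (⅐)*(-6)) = 4104 + (5/7 - 6/7) = 4104 - ⅐ = 28727/7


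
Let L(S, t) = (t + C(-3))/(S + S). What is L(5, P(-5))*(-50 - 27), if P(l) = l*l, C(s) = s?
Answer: -847/5 ≈ -169.40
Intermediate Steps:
P(l) = l**2
L(S, t) = (-3 + t)/(2*S) (L(S, t) = (t - 3)/(S + S) = (-3 + t)/((2*S)) = (-3 + t)*(1/(2*S)) = (-3 + t)/(2*S))
L(5, P(-5))*(-50 - 27) = ((1/2)*(-3 + (-5)**2)/5)*(-50 - 27) = ((1/2)*(1/5)*(-3 + 25))*(-77) = ((1/2)*(1/5)*22)*(-77) = (11/5)*(-77) = -847/5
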